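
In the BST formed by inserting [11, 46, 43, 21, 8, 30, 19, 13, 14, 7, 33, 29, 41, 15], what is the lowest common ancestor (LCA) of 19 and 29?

Tree insertion order: [11, 46, 43, 21, 8, 30, 19, 13, 14, 7, 33, 29, 41, 15]
Tree (level-order array): [11, 8, 46, 7, None, 43, None, None, None, 21, None, 19, 30, 13, None, 29, 33, None, 14, None, None, None, 41, None, 15]
In a BST, the LCA of p=19, q=29 is the first node v on the
root-to-leaf path with p <= v <= q (go left if both < v, right if both > v).
Walk from root:
  at 11: both 19 and 29 > 11, go right
  at 46: both 19 and 29 < 46, go left
  at 43: both 19 and 29 < 43, go left
  at 21: 19 <= 21 <= 29, this is the LCA
LCA = 21


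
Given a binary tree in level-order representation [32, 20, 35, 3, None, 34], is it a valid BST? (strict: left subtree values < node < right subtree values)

Level-order array: [32, 20, 35, 3, None, 34]
Validate using subtree bounds (lo, hi): at each node, require lo < value < hi,
then recurse left with hi=value and right with lo=value.
Preorder trace (stopping at first violation):
  at node 32 with bounds (-inf, +inf): OK
  at node 20 with bounds (-inf, 32): OK
  at node 3 with bounds (-inf, 20): OK
  at node 35 with bounds (32, +inf): OK
  at node 34 with bounds (32, 35): OK
No violation found at any node.
Result: Valid BST


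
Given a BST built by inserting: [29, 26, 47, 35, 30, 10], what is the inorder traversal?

Tree insertion order: [29, 26, 47, 35, 30, 10]
Tree (level-order array): [29, 26, 47, 10, None, 35, None, None, None, 30]
Inorder traversal: [10, 26, 29, 30, 35, 47]


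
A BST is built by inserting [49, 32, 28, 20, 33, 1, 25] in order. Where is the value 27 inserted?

Starting tree (level order): [49, 32, None, 28, 33, 20, None, None, None, 1, 25]
Insertion path: 49 -> 32 -> 28 -> 20 -> 25
Result: insert 27 as right child of 25
Final tree (level order): [49, 32, None, 28, 33, 20, None, None, None, 1, 25, None, None, None, 27]


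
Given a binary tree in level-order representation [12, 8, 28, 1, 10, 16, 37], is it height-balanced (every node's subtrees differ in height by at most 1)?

Tree (level-order array): [12, 8, 28, 1, 10, 16, 37]
Definition: a tree is height-balanced if, at every node, |h(left) - h(right)| <= 1 (empty subtree has height -1).
Bottom-up per-node check:
  node 1: h_left=-1, h_right=-1, diff=0 [OK], height=0
  node 10: h_left=-1, h_right=-1, diff=0 [OK], height=0
  node 8: h_left=0, h_right=0, diff=0 [OK], height=1
  node 16: h_left=-1, h_right=-1, diff=0 [OK], height=0
  node 37: h_left=-1, h_right=-1, diff=0 [OK], height=0
  node 28: h_left=0, h_right=0, diff=0 [OK], height=1
  node 12: h_left=1, h_right=1, diff=0 [OK], height=2
All nodes satisfy the balance condition.
Result: Balanced


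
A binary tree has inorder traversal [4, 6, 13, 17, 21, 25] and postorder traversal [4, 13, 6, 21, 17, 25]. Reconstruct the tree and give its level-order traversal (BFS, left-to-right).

Inorder:   [4, 6, 13, 17, 21, 25]
Postorder: [4, 13, 6, 21, 17, 25]
Algorithm: postorder visits root last, so walk postorder right-to-left;
each value is the root of the current inorder slice — split it at that
value, recurse on the right subtree first, then the left.
Recursive splits:
  root=25; inorder splits into left=[4, 6, 13, 17, 21], right=[]
  root=17; inorder splits into left=[4, 6, 13], right=[21]
  root=21; inorder splits into left=[], right=[]
  root=6; inorder splits into left=[4], right=[13]
  root=13; inorder splits into left=[], right=[]
  root=4; inorder splits into left=[], right=[]
Reconstructed level-order: [25, 17, 6, 21, 4, 13]


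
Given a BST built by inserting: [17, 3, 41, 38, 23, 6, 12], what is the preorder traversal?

Tree insertion order: [17, 3, 41, 38, 23, 6, 12]
Tree (level-order array): [17, 3, 41, None, 6, 38, None, None, 12, 23]
Preorder traversal: [17, 3, 6, 12, 41, 38, 23]


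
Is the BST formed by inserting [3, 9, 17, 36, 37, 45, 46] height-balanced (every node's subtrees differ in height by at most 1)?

Tree (level-order array): [3, None, 9, None, 17, None, 36, None, 37, None, 45, None, 46]
Definition: a tree is height-balanced if, at every node, |h(left) - h(right)| <= 1 (empty subtree has height -1).
Bottom-up per-node check:
  node 46: h_left=-1, h_right=-1, diff=0 [OK], height=0
  node 45: h_left=-1, h_right=0, diff=1 [OK], height=1
  node 37: h_left=-1, h_right=1, diff=2 [FAIL (|-1-1|=2 > 1)], height=2
  node 36: h_left=-1, h_right=2, diff=3 [FAIL (|-1-2|=3 > 1)], height=3
  node 17: h_left=-1, h_right=3, diff=4 [FAIL (|-1-3|=4 > 1)], height=4
  node 9: h_left=-1, h_right=4, diff=5 [FAIL (|-1-4|=5 > 1)], height=5
  node 3: h_left=-1, h_right=5, diff=6 [FAIL (|-1-5|=6 > 1)], height=6
Node 37 violates the condition: |-1 - 1| = 2 > 1.
Result: Not balanced


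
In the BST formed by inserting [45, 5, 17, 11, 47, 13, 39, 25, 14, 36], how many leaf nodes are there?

Tree built from: [45, 5, 17, 11, 47, 13, 39, 25, 14, 36]
Tree (level-order array): [45, 5, 47, None, 17, None, None, 11, 39, None, 13, 25, None, None, 14, None, 36]
Rule: A leaf has 0 children.
Per-node child counts:
  node 45: 2 child(ren)
  node 5: 1 child(ren)
  node 17: 2 child(ren)
  node 11: 1 child(ren)
  node 13: 1 child(ren)
  node 14: 0 child(ren)
  node 39: 1 child(ren)
  node 25: 1 child(ren)
  node 36: 0 child(ren)
  node 47: 0 child(ren)
Matching nodes: [14, 36, 47]
Count of leaf nodes: 3


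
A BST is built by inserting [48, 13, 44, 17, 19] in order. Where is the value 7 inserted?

Starting tree (level order): [48, 13, None, None, 44, 17, None, None, 19]
Insertion path: 48 -> 13
Result: insert 7 as left child of 13
Final tree (level order): [48, 13, None, 7, 44, None, None, 17, None, None, 19]


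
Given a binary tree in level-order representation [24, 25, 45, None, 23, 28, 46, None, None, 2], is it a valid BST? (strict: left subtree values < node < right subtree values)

Level-order array: [24, 25, 45, None, 23, 28, 46, None, None, 2]
Validate using subtree bounds (lo, hi): at each node, require lo < value < hi,
then recurse left with hi=value and right with lo=value.
Preorder trace (stopping at first violation):
  at node 24 with bounds (-inf, +inf): OK
  at node 25 with bounds (-inf, 24): VIOLATION
Node 25 violates its bound: not (-inf < 25 < 24).
Result: Not a valid BST


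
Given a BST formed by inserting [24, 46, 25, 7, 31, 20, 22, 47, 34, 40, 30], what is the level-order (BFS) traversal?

Tree insertion order: [24, 46, 25, 7, 31, 20, 22, 47, 34, 40, 30]
Tree (level-order array): [24, 7, 46, None, 20, 25, 47, None, 22, None, 31, None, None, None, None, 30, 34, None, None, None, 40]
BFS from the root, enqueuing left then right child of each popped node:
  queue [24] -> pop 24, enqueue [7, 46], visited so far: [24]
  queue [7, 46] -> pop 7, enqueue [20], visited so far: [24, 7]
  queue [46, 20] -> pop 46, enqueue [25, 47], visited so far: [24, 7, 46]
  queue [20, 25, 47] -> pop 20, enqueue [22], visited so far: [24, 7, 46, 20]
  queue [25, 47, 22] -> pop 25, enqueue [31], visited so far: [24, 7, 46, 20, 25]
  queue [47, 22, 31] -> pop 47, enqueue [none], visited so far: [24, 7, 46, 20, 25, 47]
  queue [22, 31] -> pop 22, enqueue [none], visited so far: [24, 7, 46, 20, 25, 47, 22]
  queue [31] -> pop 31, enqueue [30, 34], visited so far: [24, 7, 46, 20, 25, 47, 22, 31]
  queue [30, 34] -> pop 30, enqueue [none], visited so far: [24, 7, 46, 20, 25, 47, 22, 31, 30]
  queue [34] -> pop 34, enqueue [40], visited so far: [24, 7, 46, 20, 25, 47, 22, 31, 30, 34]
  queue [40] -> pop 40, enqueue [none], visited so far: [24, 7, 46, 20, 25, 47, 22, 31, 30, 34, 40]
Result: [24, 7, 46, 20, 25, 47, 22, 31, 30, 34, 40]


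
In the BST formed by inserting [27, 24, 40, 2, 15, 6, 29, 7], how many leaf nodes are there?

Tree built from: [27, 24, 40, 2, 15, 6, 29, 7]
Tree (level-order array): [27, 24, 40, 2, None, 29, None, None, 15, None, None, 6, None, None, 7]
Rule: A leaf has 0 children.
Per-node child counts:
  node 27: 2 child(ren)
  node 24: 1 child(ren)
  node 2: 1 child(ren)
  node 15: 1 child(ren)
  node 6: 1 child(ren)
  node 7: 0 child(ren)
  node 40: 1 child(ren)
  node 29: 0 child(ren)
Matching nodes: [7, 29]
Count of leaf nodes: 2


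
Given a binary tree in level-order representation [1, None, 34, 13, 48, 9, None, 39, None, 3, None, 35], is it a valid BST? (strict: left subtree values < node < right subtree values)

Level-order array: [1, None, 34, 13, 48, 9, None, 39, None, 3, None, 35]
Validate using subtree bounds (lo, hi): at each node, require lo < value < hi,
then recurse left with hi=value and right with lo=value.
Preorder trace (stopping at first violation):
  at node 1 with bounds (-inf, +inf): OK
  at node 34 with bounds (1, +inf): OK
  at node 13 with bounds (1, 34): OK
  at node 9 with bounds (1, 13): OK
  at node 3 with bounds (1, 9): OK
  at node 48 with bounds (34, +inf): OK
  at node 39 with bounds (34, 48): OK
  at node 35 with bounds (34, 39): OK
No violation found at any node.
Result: Valid BST


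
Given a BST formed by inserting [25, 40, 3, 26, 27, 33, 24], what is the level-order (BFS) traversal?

Tree insertion order: [25, 40, 3, 26, 27, 33, 24]
Tree (level-order array): [25, 3, 40, None, 24, 26, None, None, None, None, 27, None, 33]
BFS from the root, enqueuing left then right child of each popped node:
  queue [25] -> pop 25, enqueue [3, 40], visited so far: [25]
  queue [3, 40] -> pop 3, enqueue [24], visited so far: [25, 3]
  queue [40, 24] -> pop 40, enqueue [26], visited so far: [25, 3, 40]
  queue [24, 26] -> pop 24, enqueue [none], visited so far: [25, 3, 40, 24]
  queue [26] -> pop 26, enqueue [27], visited so far: [25, 3, 40, 24, 26]
  queue [27] -> pop 27, enqueue [33], visited so far: [25, 3, 40, 24, 26, 27]
  queue [33] -> pop 33, enqueue [none], visited so far: [25, 3, 40, 24, 26, 27, 33]
Result: [25, 3, 40, 24, 26, 27, 33]


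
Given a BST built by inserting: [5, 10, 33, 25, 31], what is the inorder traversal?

Tree insertion order: [5, 10, 33, 25, 31]
Tree (level-order array): [5, None, 10, None, 33, 25, None, None, 31]
Inorder traversal: [5, 10, 25, 31, 33]


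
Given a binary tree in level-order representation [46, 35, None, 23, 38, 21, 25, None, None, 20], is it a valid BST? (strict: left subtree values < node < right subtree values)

Level-order array: [46, 35, None, 23, 38, 21, 25, None, None, 20]
Validate using subtree bounds (lo, hi): at each node, require lo < value < hi,
then recurse left with hi=value and right with lo=value.
Preorder trace (stopping at first violation):
  at node 46 with bounds (-inf, +inf): OK
  at node 35 with bounds (-inf, 46): OK
  at node 23 with bounds (-inf, 35): OK
  at node 21 with bounds (-inf, 23): OK
  at node 20 with bounds (-inf, 21): OK
  at node 25 with bounds (23, 35): OK
  at node 38 with bounds (35, 46): OK
No violation found at any node.
Result: Valid BST


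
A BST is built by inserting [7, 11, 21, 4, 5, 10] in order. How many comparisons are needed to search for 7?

Search path for 7: 7
Found: True
Comparisons: 1


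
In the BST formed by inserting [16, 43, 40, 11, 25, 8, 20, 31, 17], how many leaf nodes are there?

Tree built from: [16, 43, 40, 11, 25, 8, 20, 31, 17]
Tree (level-order array): [16, 11, 43, 8, None, 40, None, None, None, 25, None, 20, 31, 17]
Rule: A leaf has 0 children.
Per-node child counts:
  node 16: 2 child(ren)
  node 11: 1 child(ren)
  node 8: 0 child(ren)
  node 43: 1 child(ren)
  node 40: 1 child(ren)
  node 25: 2 child(ren)
  node 20: 1 child(ren)
  node 17: 0 child(ren)
  node 31: 0 child(ren)
Matching nodes: [8, 17, 31]
Count of leaf nodes: 3


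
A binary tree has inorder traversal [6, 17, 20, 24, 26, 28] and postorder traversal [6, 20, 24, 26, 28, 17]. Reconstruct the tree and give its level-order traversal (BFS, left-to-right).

Inorder:   [6, 17, 20, 24, 26, 28]
Postorder: [6, 20, 24, 26, 28, 17]
Algorithm: postorder visits root last, so walk postorder right-to-left;
each value is the root of the current inorder slice — split it at that
value, recurse on the right subtree first, then the left.
Recursive splits:
  root=17; inorder splits into left=[6], right=[20, 24, 26, 28]
  root=28; inorder splits into left=[20, 24, 26], right=[]
  root=26; inorder splits into left=[20, 24], right=[]
  root=24; inorder splits into left=[20], right=[]
  root=20; inorder splits into left=[], right=[]
  root=6; inorder splits into left=[], right=[]
Reconstructed level-order: [17, 6, 28, 26, 24, 20]


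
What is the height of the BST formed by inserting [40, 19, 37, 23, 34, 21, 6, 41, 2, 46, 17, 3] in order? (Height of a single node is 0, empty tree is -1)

Insertion order: [40, 19, 37, 23, 34, 21, 6, 41, 2, 46, 17, 3]
Tree (level-order array): [40, 19, 41, 6, 37, None, 46, 2, 17, 23, None, None, None, None, 3, None, None, 21, 34]
Compute height bottom-up (empty subtree = -1):
  height(3) = 1 + max(-1, -1) = 0
  height(2) = 1 + max(-1, 0) = 1
  height(17) = 1 + max(-1, -1) = 0
  height(6) = 1 + max(1, 0) = 2
  height(21) = 1 + max(-1, -1) = 0
  height(34) = 1 + max(-1, -1) = 0
  height(23) = 1 + max(0, 0) = 1
  height(37) = 1 + max(1, -1) = 2
  height(19) = 1 + max(2, 2) = 3
  height(46) = 1 + max(-1, -1) = 0
  height(41) = 1 + max(-1, 0) = 1
  height(40) = 1 + max(3, 1) = 4
Height = 4


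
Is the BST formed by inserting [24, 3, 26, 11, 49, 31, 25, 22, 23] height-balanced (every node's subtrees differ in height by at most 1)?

Tree (level-order array): [24, 3, 26, None, 11, 25, 49, None, 22, None, None, 31, None, None, 23]
Definition: a tree is height-balanced if, at every node, |h(left) - h(right)| <= 1 (empty subtree has height -1).
Bottom-up per-node check:
  node 23: h_left=-1, h_right=-1, diff=0 [OK], height=0
  node 22: h_left=-1, h_right=0, diff=1 [OK], height=1
  node 11: h_left=-1, h_right=1, diff=2 [FAIL (|-1-1|=2 > 1)], height=2
  node 3: h_left=-1, h_right=2, diff=3 [FAIL (|-1-2|=3 > 1)], height=3
  node 25: h_left=-1, h_right=-1, diff=0 [OK], height=0
  node 31: h_left=-1, h_right=-1, diff=0 [OK], height=0
  node 49: h_left=0, h_right=-1, diff=1 [OK], height=1
  node 26: h_left=0, h_right=1, diff=1 [OK], height=2
  node 24: h_left=3, h_right=2, diff=1 [OK], height=4
Node 11 violates the condition: |-1 - 1| = 2 > 1.
Result: Not balanced


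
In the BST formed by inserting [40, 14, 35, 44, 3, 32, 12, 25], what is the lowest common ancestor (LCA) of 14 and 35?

Tree insertion order: [40, 14, 35, 44, 3, 32, 12, 25]
Tree (level-order array): [40, 14, 44, 3, 35, None, None, None, 12, 32, None, None, None, 25]
In a BST, the LCA of p=14, q=35 is the first node v on the
root-to-leaf path with p <= v <= q (go left if both < v, right if both > v).
Walk from root:
  at 40: both 14 and 35 < 40, go left
  at 14: 14 <= 14 <= 35, this is the LCA
LCA = 14


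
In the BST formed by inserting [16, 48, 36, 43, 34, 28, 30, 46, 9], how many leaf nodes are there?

Tree built from: [16, 48, 36, 43, 34, 28, 30, 46, 9]
Tree (level-order array): [16, 9, 48, None, None, 36, None, 34, 43, 28, None, None, 46, None, 30]
Rule: A leaf has 0 children.
Per-node child counts:
  node 16: 2 child(ren)
  node 9: 0 child(ren)
  node 48: 1 child(ren)
  node 36: 2 child(ren)
  node 34: 1 child(ren)
  node 28: 1 child(ren)
  node 30: 0 child(ren)
  node 43: 1 child(ren)
  node 46: 0 child(ren)
Matching nodes: [9, 30, 46]
Count of leaf nodes: 3


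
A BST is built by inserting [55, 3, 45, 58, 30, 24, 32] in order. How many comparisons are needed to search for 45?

Search path for 45: 55 -> 3 -> 45
Found: True
Comparisons: 3


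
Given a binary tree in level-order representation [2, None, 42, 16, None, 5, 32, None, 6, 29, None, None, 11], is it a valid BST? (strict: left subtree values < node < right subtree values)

Level-order array: [2, None, 42, 16, None, 5, 32, None, 6, 29, None, None, 11]
Validate using subtree bounds (lo, hi): at each node, require lo < value < hi,
then recurse left with hi=value and right with lo=value.
Preorder trace (stopping at first violation):
  at node 2 with bounds (-inf, +inf): OK
  at node 42 with bounds (2, +inf): OK
  at node 16 with bounds (2, 42): OK
  at node 5 with bounds (2, 16): OK
  at node 6 with bounds (5, 16): OK
  at node 11 with bounds (6, 16): OK
  at node 32 with bounds (16, 42): OK
  at node 29 with bounds (16, 32): OK
No violation found at any node.
Result: Valid BST


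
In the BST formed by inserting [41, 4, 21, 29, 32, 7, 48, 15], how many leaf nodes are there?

Tree built from: [41, 4, 21, 29, 32, 7, 48, 15]
Tree (level-order array): [41, 4, 48, None, 21, None, None, 7, 29, None, 15, None, 32]
Rule: A leaf has 0 children.
Per-node child counts:
  node 41: 2 child(ren)
  node 4: 1 child(ren)
  node 21: 2 child(ren)
  node 7: 1 child(ren)
  node 15: 0 child(ren)
  node 29: 1 child(ren)
  node 32: 0 child(ren)
  node 48: 0 child(ren)
Matching nodes: [15, 32, 48]
Count of leaf nodes: 3


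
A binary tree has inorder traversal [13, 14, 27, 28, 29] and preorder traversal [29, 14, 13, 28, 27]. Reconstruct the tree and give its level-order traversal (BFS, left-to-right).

Inorder:  [13, 14, 27, 28, 29]
Preorder: [29, 14, 13, 28, 27]
Algorithm: preorder visits root first, so consume preorder in order;
for each root, split the current inorder slice at that value into
left-subtree inorder and right-subtree inorder, then recurse.
Recursive splits:
  root=29; inorder splits into left=[13, 14, 27, 28], right=[]
  root=14; inorder splits into left=[13], right=[27, 28]
  root=13; inorder splits into left=[], right=[]
  root=28; inorder splits into left=[27], right=[]
  root=27; inorder splits into left=[], right=[]
Reconstructed level-order: [29, 14, 13, 28, 27]


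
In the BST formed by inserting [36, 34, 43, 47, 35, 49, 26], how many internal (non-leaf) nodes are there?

Tree built from: [36, 34, 43, 47, 35, 49, 26]
Tree (level-order array): [36, 34, 43, 26, 35, None, 47, None, None, None, None, None, 49]
Rule: An internal node has at least one child.
Per-node child counts:
  node 36: 2 child(ren)
  node 34: 2 child(ren)
  node 26: 0 child(ren)
  node 35: 0 child(ren)
  node 43: 1 child(ren)
  node 47: 1 child(ren)
  node 49: 0 child(ren)
Matching nodes: [36, 34, 43, 47]
Count of internal (non-leaf) nodes: 4


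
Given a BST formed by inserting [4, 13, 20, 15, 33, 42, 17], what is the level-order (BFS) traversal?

Tree insertion order: [4, 13, 20, 15, 33, 42, 17]
Tree (level-order array): [4, None, 13, None, 20, 15, 33, None, 17, None, 42]
BFS from the root, enqueuing left then right child of each popped node:
  queue [4] -> pop 4, enqueue [13], visited so far: [4]
  queue [13] -> pop 13, enqueue [20], visited so far: [4, 13]
  queue [20] -> pop 20, enqueue [15, 33], visited so far: [4, 13, 20]
  queue [15, 33] -> pop 15, enqueue [17], visited so far: [4, 13, 20, 15]
  queue [33, 17] -> pop 33, enqueue [42], visited so far: [4, 13, 20, 15, 33]
  queue [17, 42] -> pop 17, enqueue [none], visited so far: [4, 13, 20, 15, 33, 17]
  queue [42] -> pop 42, enqueue [none], visited so far: [4, 13, 20, 15, 33, 17, 42]
Result: [4, 13, 20, 15, 33, 17, 42]


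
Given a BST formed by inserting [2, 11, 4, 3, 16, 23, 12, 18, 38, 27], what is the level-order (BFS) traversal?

Tree insertion order: [2, 11, 4, 3, 16, 23, 12, 18, 38, 27]
Tree (level-order array): [2, None, 11, 4, 16, 3, None, 12, 23, None, None, None, None, 18, 38, None, None, 27]
BFS from the root, enqueuing left then right child of each popped node:
  queue [2] -> pop 2, enqueue [11], visited so far: [2]
  queue [11] -> pop 11, enqueue [4, 16], visited so far: [2, 11]
  queue [4, 16] -> pop 4, enqueue [3], visited so far: [2, 11, 4]
  queue [16, 3] -> pop 16, enqueue [12, 23], visited so far: [2, 11, 4, 16]
  queue [3, 12, 23] -> pop 3, enqueue [none], visited so far: [2, 11, 4, 16, 3]
  queue [12, 23] -> pop 12, enqueue [none], visited so far: [2, 11, 4, 16, 3, 12]
  queue [23] -> pop 23, enqueue [18, 38], visited so far: [2, 11, 4, 16, 3, 12, 23]
  queue [18, 38] -> pop 18, enqueue [none], visited so far: [2, 11, 4, 16, 3, 12, 23, 18]
  queue [38] -> pop 38, enqueue [27], visited so far: [2, 11, 4, 16, 3, 12, 23, 18, 38]
  queue [27] -> pop 27, enqueue [none], visited so far: [2, 11, 4, 16, 3, 12, 23, 18, 38, 27]
Result: [2, 11, 4, 16, 3, 12, 23, 18, 38, 27]


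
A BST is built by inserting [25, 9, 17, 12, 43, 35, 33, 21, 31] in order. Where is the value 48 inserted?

Starting tree (level order): [25, 9, 43, None, 17, 35, None, 12, 21, 33, None, None, None, None, None, 31]
Insertion path: 25 -> 43
Result: insert 48 as right child of 43
Final tree (level order): [25, 9, 43, None, 17, 35, 48, 12, 21, 33, None, None, None, None, None, None, None, 31]


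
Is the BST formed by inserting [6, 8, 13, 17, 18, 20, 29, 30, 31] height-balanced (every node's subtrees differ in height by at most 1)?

Tree (level-order array): [6, None, 8, None, 13, None, 17, None, 18, None, 20, None, 29, None, 30, None, 31]
Definition: a tree is height-balanced if, at every node, |h(left) - h(right)| <= 1 (empty subtree has height -1).
Bottom-up per-node check:
  node 31: h_left=-1, h_right=-1, diff=0 [OK], height=0
  node 30: h_left=-1, h_right=0, diff=1 [OK], height=1
  node 29: h_left=-1, h_right=1, diff=2 [FAIL (|-1-1|=2 > 1)], height=2
  node 20: h_left=-1, h_right=2, diff=3 [FAIL (|-1-2|=3 > 1)], height=3
  node 18: h_left=-1, h_right=3, diff=4 [FAIL (|-1-3|=4 > 1)], height=4
  node 17: h_left=-1, h_right=4, diff=5 [FAIL (|-1-4|=5 > 1)], height=5
  node 13: h_left=-1, h_right=5, diff=6 [FAIL (|-1-5|=6 > 1)], height=6
  node 8: h_left=-1, h_right=6, diff=7 [FAIL (|-1-6|=7 > 1)], height=7
  node 6: h_left=-1, h_right=7, diff=8 [FAIL (|-1-7|=8 > 1)], height=8
Node 29 violates the condition: |-1 - 1| = 2 > 1.
Result: Not balanced


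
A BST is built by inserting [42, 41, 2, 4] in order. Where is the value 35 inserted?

Starting tree (level order): [42, 41, None, 2, None, None, 4]
Insertion path: 42 -> 41 -> 2 -> 4
Result: insert 35 as right child of 4
Final tree (level order): [42, 41, None, 2, None, None, 4, None, 35]


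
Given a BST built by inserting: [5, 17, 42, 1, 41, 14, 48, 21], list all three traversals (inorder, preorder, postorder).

Tree insertion order: [5, 17, 42, 1, 41, 14, 48, 21]
Tree (level-order array): [5, 1, 17, None, None, 14, 42, None, None, 41, 48, 21]
Inorder (L, root, R): [1, 5, 14, 17, 21, 41, 42, 48]
Preorder (root, L, R): [5, 1, 17, 14, 42, 41, 21, 48]
Postorder (L, R, root): [1, 14, 21, 41, 48, 42, 17, 5]


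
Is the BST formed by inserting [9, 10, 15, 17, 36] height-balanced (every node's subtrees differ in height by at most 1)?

Tree (level-order array): [9, None, 10, None, 15, None, 17, None, 36]
Definition: a tree is height-balanced if, at every node, |h(left) - h(right)| <= 1 (empty subtree has height -1).
Bottom-up per-node check:
  node 36: h_left=-1, h_right=-1, diff=0 [OK], height=0
  node 17: h_left=-1, h_right=0, diff=1 [OK], height=1
  node 15: h_left=-1, h_right=1, diff=2 [FAIL (|-1-1|=2 > 1)], height=2
  node 10: h_left=-1, h_right=2, diff=3 [FAIL (|-1-2|=3 > 1)], height=3
  node 9: h_left=-1, h_right=3, diff=4 [FAIL (|-1-3|=4 > 1)], height=4
Node 15 violates the condition: |-1 - 1| = 2 > 1.
Result: Not balanced


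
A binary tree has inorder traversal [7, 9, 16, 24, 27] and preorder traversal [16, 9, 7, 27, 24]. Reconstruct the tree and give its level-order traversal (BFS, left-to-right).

Inorder:  [7, 9, 16, 24, 27]
Preorder: [16, 9, 7, 27, 24]
Algorithm: preorder visits root first, so consume preorder in order;
for each root, split the current inorder slice at that value into
left-subtree inorder and right-subtree inorder, then recurse.
Recursive splits:
  root=16; inorder splits into left=[7, 9], right=[24, 27]
  root=9; inorder splits into left=[7], right=[]
  root=7; inorder splits into left=[], right=[]
  root=27; inorder splits into left=[24], right=[]
  root=24; inorder splits into left=[], right=[]
Reconstructed level-order: [16, 9, 27, 7, 24]


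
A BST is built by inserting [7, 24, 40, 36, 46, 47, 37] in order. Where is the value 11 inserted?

Starting tree (level order): [7, None, 24, None, 40, 36, 46, None, 37, None, 47]
Insertion path: 7 -> 24
Result: insert 11 as left child of 24
Final tree (level order): [7, None, 24, 11, 40, None, None, 36, 46, None, 37, None, 47]


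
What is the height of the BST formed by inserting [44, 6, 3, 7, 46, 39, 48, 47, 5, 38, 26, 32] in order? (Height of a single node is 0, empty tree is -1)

Insertion order: [44, 6, 3, 7, 46, 39, 48, 47, 5, 38, 26, 32]
Tree (level-order array): [44, 6, 46, 3, 7, None, 48, None, 5, None, 39, 47, None, None, None, 38, None, None, None, 26, None, None, 32]
Compute height bottom-up (empty subtree = -1):
  height(5) = 1 + max(-1, -1) = 0
  height(3) = 1 + max(-1, 0) = 1
  height(32) = 1 + max(-1, -1) = 0
  height(26) = 1 + max(-1, 0) = 1
  height(38) = 1 + max(1, -1) = 2
  height(39) = 1 + max(2, -1) = 3
  height(7) = 1 + max(-1, 3) = 4
  height(6) = 1 + max(1, 4) = 5
  height(47) = 1 + max(-1, -1) = 0
  height(48) = 1 + max(0, -1) = 1
  height(46) = 1 + max(-1, 1) = 2
  height(44) = 1 + max(5, 2) = 6
Height = 6


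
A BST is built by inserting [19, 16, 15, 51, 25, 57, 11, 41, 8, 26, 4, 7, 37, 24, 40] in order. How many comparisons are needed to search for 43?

Search path for 43: 19 -> 51 -> 25 -> 41
Found: False
Comparisons: 4


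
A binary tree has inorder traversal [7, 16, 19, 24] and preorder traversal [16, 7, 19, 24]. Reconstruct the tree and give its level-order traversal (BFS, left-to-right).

Inorder:  [7, 16, 19, 24]
Preorder: [16, 7, 19, 24]
Algorithm: preorder visits root first, so consume preorder in order;
for each root, split the current inorder slice at that value into
left-subtree inorder and right-subtree inorder, then recurse.
Recursive splits:
  root=16; inorder splits into left=[7], right=[19, 24]
  root=7; inorder splits into left=[], right=[]
  root=19; inorder splits into left=[], right=[24]
  root=24; inorder splits into left=[], right=[]
Reconstructed level-order: [16, 7, 19, 24]


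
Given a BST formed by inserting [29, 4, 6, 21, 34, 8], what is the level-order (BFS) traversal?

Tree insertion order: [29, 4, 6, 21, 34, 8]
Tree (level-order array): [29, 4, 34, None, 6, None, None, None, 21, 8]
BFS from the root, enqueuing left then right child of each popped node:
  queue [29] -> pop 29, enqueue [4, 34], visited so far: [29]
  queue [4, 34] -> pop 4, enqueue [6], visited so far: [29, 4]
  queue [34, 6] -> pop 34, enqueue [none], visited so far: [29, 4, 34]
  queue [6] -> pop 6, enqueue [21], visited so far: [29, 4, 34, 6]
  queue [21] -> pop 21, enqueue [8], visited so far: [29, 4, 34, 6, 21]
  queue [8] -> pop 8, enqueue [none], visited so far: [29, 4, 34, 6, 21, 8]
Result: [29, 4, 34, 6, 21, 8]


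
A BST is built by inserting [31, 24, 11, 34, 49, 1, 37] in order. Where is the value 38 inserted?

Starting tree (level order): [31, 24, 34, 11, None, None, 49, 1, None, 37]
Insertion path: 31 -> 34 -> 49 -> 37
Result: insert 38 as right child of 37
Final tree (level order): [31, 24, 34, 11, None, None, 49, 1, None, 37, None, None, None, None, 38]


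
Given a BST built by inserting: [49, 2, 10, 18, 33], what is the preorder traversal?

Tree insertion order: [49, 2, 10, 18, 33]
Tree (level-order array): [49, 2, None, None, 10, None, 18, None, 33]
Preorder traversal: [49, 2, 10, 18, 33]


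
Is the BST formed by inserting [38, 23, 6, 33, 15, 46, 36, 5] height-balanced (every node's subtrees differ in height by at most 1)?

Tree (level-order array): [38, 23, 46, 6, 33, None, None, 5, 15, None, 36]
Definition: a tree is height-balanced if, at every node, |h(left) - h(right)| <= 1 (empty subtree has height -1).
Bottom-up per-node check:
  node 5: h_left=-1, h_right=-1, diff=0 [OK], height=0
  node 15: h_left=-1, h_right=-1, diff=0 [OK], height=0
  node 6: h_left=0, h_right=0, diff=0 [OK], height=1
  node 36: h_left=-1, h_right=-1, diff=0 [OK], height=0
  node 33: h_left=-1, h_right=0, diff=1 [OK], height=1
  node 23: h_left=1, h_right=1, diff=0 [OK], height=2
  node 46: h_left=-1, h_right=-1, diff=0 [OK], height=0
  node 38: h_left=2, h_right=0, diff=2 [FAIL (|2-0|=2 > 1)], height=3
Node 38 violates the condition: |2 - 0| = 2 > 1.
Result: Not balanced


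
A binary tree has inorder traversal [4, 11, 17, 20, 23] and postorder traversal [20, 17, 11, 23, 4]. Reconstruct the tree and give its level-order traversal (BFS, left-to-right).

Inorder:   [4, 11, 17, 20, 23]
Postorder: [20, 17, 11, 23, 4]
Algorithm: postorder visits root last, so walk postorder right-to-left;
each value is the root of the current inorder slice — split it at that
value, recurse on the right subtree first, then the left.
Recursive splits:
  root=4; inorder splits into left=[], right=[11, 17, 20, 23]
  root=23; inorder splits into left=[11, 17, 20], right=[]
  root=11; inorder splits into left=[], right=[17, 20]
  root=17; inorder splits into left=[], right=[20]
  root=20; inorder splits into left=[], right=[]
Reconstructed level-order: [4, 23, 11, 17, 20]


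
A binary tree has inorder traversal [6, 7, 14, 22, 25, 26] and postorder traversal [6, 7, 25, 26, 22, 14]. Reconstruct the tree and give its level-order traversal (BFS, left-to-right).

Inorder:   [6, 7, 14, 22, 25, 26]
Postorder: [6, 7, 25, 26, 22, 14]
Algorithm: postorder visits root last, so walk postorder right-to-left;
each value is the root of the current inorder slice — split it at that
value, recurse on the right subtree first, then the left.
Recursive splits:
  root=14; inorder splits into left=[6, 7], right=[22, 25, 26]
  root=22; inorder splits into left=[], right=[25, 26]
  root=26; inorder splits into left=[25], right=[]
  root=25; inorder splits into left=[], right=[]
  root=7; inorder splits into left=[6], right=[]
  root=6; inorder splits into left=[], right=[]
Reconstructed level-order: [14, 7, 22, 6, 26, 25]


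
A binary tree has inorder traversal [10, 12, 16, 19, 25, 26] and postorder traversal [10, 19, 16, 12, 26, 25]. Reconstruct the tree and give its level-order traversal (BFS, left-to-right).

Inorder:   [10, 12, 16, 19, 25, 26]
Postorder: [10, 19, 16, 12, 26, 25]
Algorithm: postorder visits root last, so walk postorder right-to-left;
each value is the root of the current inorder slice — split it at that
value, recurse on the right subtree first, then the left.
Recursive splits:
  root=25; inorder splits into left=[10, 12, 16, 19], right=[26]
  root=26; inorder splits into left=[], right=[]
  root=12; inorder splits into left=[10], right=[16, 19]
  root=16; inorder splits into left=[], right=[19]
  root=19; inorder splits into left=[], right=[]
  root=10; inorder splits into left=[], right=[]
Reconstructed level-order: [25, 12, 26, 10, 16, 19]


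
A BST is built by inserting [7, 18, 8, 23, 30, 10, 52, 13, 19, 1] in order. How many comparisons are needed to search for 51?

Search path for 51: 7 -> 18 -> 23 -> 30 -> 52
Found: False
Comparisons: 5


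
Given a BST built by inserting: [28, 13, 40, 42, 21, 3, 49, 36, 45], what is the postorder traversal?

Tree insertion order: [28, 13, 40, 42, 21, 3, 49, 36, 45]
Tree (level-order array): [28, 13, 40, 3, 21, 36, 42, None, None, None, None, None, None, None, 49, 45]
Postorder traversal: [3, 21, 13, 36, 45, 49, 42, 40, 28]


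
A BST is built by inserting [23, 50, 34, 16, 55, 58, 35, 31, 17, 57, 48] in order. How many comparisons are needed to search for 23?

Search path for 23: 23
Found: True
Comparisons: 1


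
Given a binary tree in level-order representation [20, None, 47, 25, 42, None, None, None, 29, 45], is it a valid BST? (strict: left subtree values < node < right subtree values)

Level-order array: [20, None, 47, 25, 42, None, None, None, 29, 45]
Validate using subtree bounds (lo, hi): at each node, require lo < value < hi,
then recurse left with hi=value and right with lo=value.
Preorder trace (stopping at first violation):
  at node 20 with bounds (-inf, +inf): OK
  at node 47 with bounds (20, +inf): OK
  at node 25 with bounds (20, 47): OK
  at node 42 with bounds (47, +inf): VIOLATION
Node 42 violates its bound: not (47 < 42 < +inf).
Result: Not a valid BST


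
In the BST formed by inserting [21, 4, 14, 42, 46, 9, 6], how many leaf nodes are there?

Tree built from: [21, 4, 14, 42, 46, 9, 6]
Tree (level-order array): [21, 4, 42, None, 14, None, 46, 9, None, None, None, 6]
Rule: A leaf has 0 children.
Per-node child counts:
  node 21: 2 child(ren)
  node 4: 1 child(ren)
  node 14: 1 child(ren)
  node 9: 1 child(ren)
  node 6: 0 child(ren)
  node 42: 1 child(ren)
  node 46: 0 child(ren)
Matching nodes: [6, 46]
Count of leaf nodes: 2


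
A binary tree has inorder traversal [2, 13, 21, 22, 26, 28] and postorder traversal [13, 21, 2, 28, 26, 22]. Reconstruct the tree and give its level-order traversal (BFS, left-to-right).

Inorder:   [2, 13, 21, 22, 26, 28]
Postorder: [13, 21, 2, 28, 26, 22]
Algorithm: postorder visits root last, so walk postorder right-to-left;
each value is the root of the current inorder slice — split it at that
value, recurse on the right subtree first, then the left.
Recursive splits:
  root=22; inorder splits into left=[2, 13, 21], right=[26, 28]
  root=26; inorder splits into left=[], right=[28]
  root=28; inorder splits into left=[], right=[]
  root=2; inorder splits into left=[], right=[13, 21]
  root=21; inorder splits into left=[13], right=[]
  root=13; inorder splits into left=[], right=[]
Reconstructed level-order: [22, 2, 26, 21, 28, 13]


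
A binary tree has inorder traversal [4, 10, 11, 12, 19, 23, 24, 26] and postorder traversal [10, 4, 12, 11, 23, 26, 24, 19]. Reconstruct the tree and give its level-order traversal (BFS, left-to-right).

Inorder:   [4, 10, 11, 12, 19, 23, 24, 26]
Postorder: [10, 4, 12, 11, 23, 26, 24, 19]
Algorithm: postorder visits root last, so walk postorder right-to-left;
each value is the root of the current inorder slice — split it at that
value, recurse on the right subtree first, then the left.
Recursive splits:
  root=19; inorder splits into left=[4, 10, 11, 12], right=[23, 24, 26]
  root=24; inorder splits into left=[23], right=[26]
  root=26; inorder splits into left=[], right=[]
  root=23; inorder splits into left=[], right=[]
  root=11; inorder splits into left=[4, 10], right=[12]
  root=12; inorder splits into left=[], right=[]
  root=4; inorder splits into left=[], right=[10]
  root=10; inorder splits into left=[], right=[]
Reconstructed level-order: [19, 11, 24, 4, 12, 23, 26, 10]


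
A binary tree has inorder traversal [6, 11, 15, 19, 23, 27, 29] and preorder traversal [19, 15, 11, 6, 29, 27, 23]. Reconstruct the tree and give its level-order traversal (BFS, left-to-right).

Inorder:  [6, 11, 15, 19, 23, 27, 29]
Preorder: [19, 15, 11, 6, 29, 27, 23]
Algorithm: preorder visits root first, so consume preorder in order;
for each root, split the current inorder slice at that value into
left-subtree inorder and right-subtree inorder, then recurse.
Recursive splits:
  root=19; inorder splits into left=[6, 11, 15], right=[23, 27, 29]
  root=15; inorder splits into left=[6, 11], right=[]
  root=11; inorder splits into left=[6], right=[]
  root=6; inorder splits into left=[], right=[]
  root=29; inorder splits into left=[23, 27], right=[]
  root=27; inorder splits into left=[23], right=[]
  root=23; inorder splits into left=[], right=[]
Reconstructed level-order: [19, 15, 29, 11, 27, 6, 23]


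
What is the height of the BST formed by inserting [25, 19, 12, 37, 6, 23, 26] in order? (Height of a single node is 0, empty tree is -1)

Insertion order: [25, 19, 12, 37, 6, 23, 26]
Tree (level-order array): [25, 19, 37, 12, 23, 26, None, 6]
Compute height bottom-up (empty subtree = -1):
  height(6) = 1 + max(-1, -1) = 0
  height(12) = 1 + max(0, -1) = 1
  height(23) = 1 + max(-1, -1) = 0
  height(19) = 1 + max(1, 0) = 2
  height(26) = 1 + max(-1, -1) = 0
  height(37) = 1 + max(0, -1) = 1
  height(25) = 1 + max(2, 1) = 3
Height = 3


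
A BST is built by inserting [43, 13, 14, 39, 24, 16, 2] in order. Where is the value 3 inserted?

Starting tree (level order): [43, 13, None, 2, 14, None, None, None, 39, 24, None, 16]
Insertion path: 43 -> 13 -> 2
Result: insert 3 as right child of 2
Final tree (level order): [43, 13, None, 2, 14, None, 3, None, 39, None, None, 24, None, 16]


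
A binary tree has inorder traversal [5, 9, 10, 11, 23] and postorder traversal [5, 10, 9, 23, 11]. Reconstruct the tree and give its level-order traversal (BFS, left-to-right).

Inorder:   [5, 9, 10, 11, 23]
Postorder: [5, 10, 9, 23, 11]
Algorithm: postorder visits root last, so walk postorder right-to-left;
each value is the root of the current inorder slice — split it at that
value, recurse on the right subtree first, then the left.
Recursive splits:
  root=11; inorder splits into left=[5, 9, 10], right=[23]
  root=23; inorder splits into left=[], right=[]
  root=9; inorder splits into left=[5], right=[10]
  root=10; inorder splits into left=[], right=[]
  root=5; inorder splits into left=[], right=[]
Reconstructed level-order: [11, 9, 23, 5, 10]


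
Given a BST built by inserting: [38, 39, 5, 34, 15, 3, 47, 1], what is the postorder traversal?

Tree insertion order: [38, 39, 5, 34, 15, 3, 47, 1]
Tree (level-order array): [38, 5, 39, 3, 34, None, 47, 1, None, 15]
Postorder traversal: [1, 3, 15, 34, 5, 47, 39, 38]


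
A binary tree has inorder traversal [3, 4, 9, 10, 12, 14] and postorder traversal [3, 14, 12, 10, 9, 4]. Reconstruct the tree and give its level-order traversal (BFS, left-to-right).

Inorder:   [3, 4, 9, 10, 12, 14]
Postorder: [3, 14, 12, 10, 9, 4]
Algorithm: postorder visits root last, so walk postorder right-to-left;
each value is the root of the current inorder slice — split it at that
value, recurse on the right subtree first, then the left.
Recursive splits:
  root=4; inorder splits into left=[3], right=[9, 10, 12, 14]
  root=9; inorder splits into left=[], right=[10, 12, 14]
  root=10; inorder splits into left=[], right=[12, 14]
  root=12; inorder splits into left=[], right=[14]
  root=14; inorder splits into left=[], right=[]
  root=3; inorder splits into left=[], right=[]
Reconstructed level-order: [4, 3, 9, 10, 12, 14]


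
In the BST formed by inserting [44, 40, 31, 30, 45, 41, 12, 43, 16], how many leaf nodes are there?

Tree built from: [44, 40, 31, 30, 45, 41, 12, 43, 16]
Tree (level-order array): [44, 40, 45, 31, 41, None, None, 30, None, None, 43, 12, None, None, None, None, 16]
Rule: A leaf has 0 children.
Per-node child counts:
  node 44: 2 child(ren)
  node 40: 2 child(ren)
  node 31: 1 child(ren)
  node 30: 1 child(ren)
  node 12: 1 child(ren)
  node 16: 0 child(ren)
  node 41: 1 child(ren)
  node 43: 0 child(ren)
  node 45: 0 child(ren)
Matching nodes: [16, 43, 45]
Count of leaf nodes: 3


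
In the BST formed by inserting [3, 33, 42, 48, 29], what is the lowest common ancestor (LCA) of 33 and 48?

Tree insertion order: [3, 33, 42, 48, 29]
Tree (level-order array): [3, None, 33, 29, 42, None, None, None, 48]
In a BST, the LCA of p=33, q=48 is the first node v on the
root-to-leaf path with p <= v <= q (go left if both < v, right if both > v).
Walk from root:
  at 3: both 33 and 48 > 3, go right
  at 33: 33 <= 33 <= 48, this is the LCA
LCA = 33


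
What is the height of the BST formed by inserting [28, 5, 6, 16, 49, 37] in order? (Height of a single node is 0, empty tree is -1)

Insertion order: [28, 5, 6, 16, 49, 37]
Tree (level-order array): [28, 5, 49, None, 6, 37, None, None, 16]
Compute height bottom-up (empty subtree = -1):
  height(16) = 1 + max(-1, -1) = 0
  height(6) = 1 + max(-1, 0) = 1
  height(5) = 1 + max(-1, 1) = 2
  height(37) = 1 + max(-1, -1) = 0
  height(49) = 1 + max(0, -1) = 1
  height(28) = 1 + max(2, 1) = 3
Height = 3


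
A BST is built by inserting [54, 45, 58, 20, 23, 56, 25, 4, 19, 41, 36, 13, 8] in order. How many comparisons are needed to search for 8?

Search path for 8: 54 -> 45 -> 20 -> 4 -> 19 -> 13 -> 8
Found: True
Comparisons: 7


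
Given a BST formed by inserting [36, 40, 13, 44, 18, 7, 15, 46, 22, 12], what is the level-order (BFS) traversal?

Tree insertion order: [36, 40, 13, 44, 18, 7, 15, 46, 22, 12]
Tree (level-order array): [36, 13, 40, 7, 18, None, 44, None, 12, 15, 22, None, 46]
BFS from the root, enqueuing left then right child of each popped node:
  queue [36] -> pop 36, enqueue [13, 40], visited so far: [36]
  queue [13, 40] -> pop 13, enqueue [7, 18], visited so far: [36, 13]
  queue [40, 7, 18] -> pop 40, enqueue [44], visited so far: [36, 13, 40]
  queue [7, 18, 44] -> pop 7, enqueue [12], visited so far: [36, 13, 40, 7]
  queue [18, 44, 12] -> pop 18, enqueue [15, 22], visited so far: [36, 13, 40, 7, 18]
  queue [44, 12, 15, 22] -> pop 44, enqueue [46], visited so far: [36, 13, 40, 7, 18, 44]
  queue [12, 15, 22, 46] -> pop 12, enqueue [none], visited so far: [36, 13, 40, 7, 18, 44, 12]
  queue [15, 22, 46] -> pop 15, enqueue [none], visited so far: [36, 13, 40, 7, 18, 44, 12, 15]
  queue [22, 46] -> pop 22, enqueue [none], visited so far: [36, 13, 40, 7, 18, 44, 12, 15, 22]
  queue [46] -> pop 46, enqueue [none], visited so far: [36, 13, 40, 7, 18, 44, 12, 15, 22, 46]
Result: [36, 13, 40, 7, 18, 44, 12, 15, 22, 46]
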